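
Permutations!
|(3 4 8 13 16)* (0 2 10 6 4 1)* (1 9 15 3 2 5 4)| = |(0 5 4 8 13 16 2 10 6 1)(3 9 15)| = 30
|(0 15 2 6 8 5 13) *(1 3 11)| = |(0 15 2 6 8 5 13)(1 3 11)| = 21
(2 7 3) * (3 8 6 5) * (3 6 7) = [0, 1, 3, 2, 4, 6, 5, 8, 7] = (2 3)(5 6)(7 8)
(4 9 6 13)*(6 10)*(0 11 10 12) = [11, 1, 2, 3, 9, 5, 13, 7, 8, 12, 6, 10, 0, 4] = (0 11 10 6 13 4 9 12)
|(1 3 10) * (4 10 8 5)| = 6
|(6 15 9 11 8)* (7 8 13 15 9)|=7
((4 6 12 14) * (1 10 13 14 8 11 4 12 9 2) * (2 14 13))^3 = (4 14 11 9 8 6 12) = [0, 1, 2, 3, 14, 5, 12, 7, 6, 8, 10, 9, 4, 13, 11]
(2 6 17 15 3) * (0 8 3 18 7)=(0 8 3 2 6 17 15 18 7)=[8, 1, 6, 2, 4, 5, 17, 0, 3, 9, 10, 11, 12, 13, 14, 18, 16, 15, 7]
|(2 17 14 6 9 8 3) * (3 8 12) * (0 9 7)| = |(0 9 12 3 2 17 14 6 7)| = 9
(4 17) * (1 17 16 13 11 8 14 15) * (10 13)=(1 17 4 16 10 13 11 8 14 15)=[0, 17, 2, 3, 16, 5, 6, 7, 14, 9, 13, 8, 12, 11, 15, 1, 10, 4]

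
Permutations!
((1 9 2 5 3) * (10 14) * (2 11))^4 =(14)(1 5 11)(2 9 3) =[0, 5, 9, 2, 4, 11, 6, 7, 8, 3, 10, 1, 12, 13, 14]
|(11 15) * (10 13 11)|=4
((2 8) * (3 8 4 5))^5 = (8) = [0, 1, 2, 3, 4, 5, 6, 7, 8]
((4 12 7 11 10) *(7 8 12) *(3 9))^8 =(12) =[0, 1, 2, 3, 4, 5, 6, 7, 8, 9, 10, 11, 12]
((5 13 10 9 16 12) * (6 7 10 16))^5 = (5 13 16 12)(6 7 10 9) = [0, 1, 2, 3, 4, 13, 7, 10, 8, 6, 9, 11, 5, 16, 14, 15, 12]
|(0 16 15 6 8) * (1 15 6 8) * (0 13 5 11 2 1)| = 21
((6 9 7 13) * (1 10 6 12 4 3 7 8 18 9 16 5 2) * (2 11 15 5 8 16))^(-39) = (1 10 6 2)(3 7 13 12 4)(8 18 9 16) = [0, 10, 1, 7, 3, 5, 2, 13, 18, 16, 6, 11, 4, 12, 14, 15, 8, 17, 9]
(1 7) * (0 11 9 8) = [11, 7, 2, 3, 4, 5, 6, 1, 0, 8, 10, 9] = (0 11 9 8)(1 7)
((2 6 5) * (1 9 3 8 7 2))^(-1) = [0, 5, 7, 9, 4, 6, 2, 8, 3, 1] = (1 5 6 2 7 8 3 9)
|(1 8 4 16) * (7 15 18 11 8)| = |(1 7 15 18 11 8 4 16)| = 8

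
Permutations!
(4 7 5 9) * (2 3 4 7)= (2 3 4)(5 9 7)= [0, 1, 3, 4, 2, 9, 6, 5, 8, 7]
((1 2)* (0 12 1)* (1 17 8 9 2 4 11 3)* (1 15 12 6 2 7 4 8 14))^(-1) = [2, 14, 6, 11, 7, 5, 0, 9, 1, 8, 10, 4, 15, 13, 17, 3, 16, 12] = (0 2 6)(1 14 17 12 15 3 11 4 7 9 8)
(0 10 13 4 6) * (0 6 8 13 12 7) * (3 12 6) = (0 10 6 3 12 7)(4 8 13) = [10, 1, 2, 12, 8, 5, 3, 0, 13, 9, 6, 11, 7, 4]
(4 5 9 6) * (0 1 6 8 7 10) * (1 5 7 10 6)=(0 5 9 8 10)(4 7 6)=[5, 1, 2, 3, 7, 9, 4, 6, 10, 8, 0]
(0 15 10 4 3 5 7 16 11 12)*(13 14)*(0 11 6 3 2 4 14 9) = [15, 1, 4, 5, 2, 7, 3, 16, 8, 0, 14, 12, 11, 9, 13, 10, 6] = (0 15 10 14 13 9)(2 4)(3 5 7 16 6)(11 12)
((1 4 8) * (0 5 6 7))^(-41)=(0 7 6 5)(1 4 8)=[7, 4, 2, 3, 8, 0, 5, 6, 1]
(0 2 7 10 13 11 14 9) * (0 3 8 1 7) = (0 2)(1 7 10 13 11 14 9 3 8) = [2, 7, 0, 8, 4, 5, 6, 10, 1, 3, 13, 14, 12, 11, 9]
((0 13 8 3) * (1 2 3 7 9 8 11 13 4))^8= (13)(0 2 4 3 1)(7 8 9)= [2, 0, 4, 1, 3, 5, 6, 8, 9, 7, 10, 11, 12, 13]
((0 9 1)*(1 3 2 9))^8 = [0, 1, 3, 9, 4, 5, 6, 7, 8, 2] = (2 3 9)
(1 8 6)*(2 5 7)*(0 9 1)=(0 9 1 8 6)(2 5 7)=[9, 8, 5, 3, 4, 7, 0, 2, 6, 1]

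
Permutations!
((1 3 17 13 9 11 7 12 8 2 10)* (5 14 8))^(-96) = [0, 5, 7, 14, 4, 13, 6, 3, 11, 10, 12, 1, 17, 2, 9, 15, 16, 8] = (1 5 13 2 7 3 14 9 10 12 17 8 11)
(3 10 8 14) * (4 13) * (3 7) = (3 10 8 14 7)(4 13) = [0, 1, 2, 10, 13, 5, 6, 3, 14, 9, 8, 11, 12, 4, 7]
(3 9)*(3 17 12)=(3 9 17 12)=[0, 1, 2, 9, 4, 5, 6, 7, 8, 17, 10, 11, 3, 13, 14, 15, 16, 12]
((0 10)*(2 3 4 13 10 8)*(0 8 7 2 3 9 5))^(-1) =(0 5 9 2 7)(3 8 10 13 4) =[5, 1, 7, 8, 3, 9, 6, 0, 10, 2, 13, 11, 12, 4]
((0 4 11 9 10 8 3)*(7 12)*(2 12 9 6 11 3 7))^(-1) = (0 3 4)(2 12)(6 11)(7 8 10 9) = [3, 1, 12, 4, 0, 5, 11, 8, 10, 7, 9, 6, 2]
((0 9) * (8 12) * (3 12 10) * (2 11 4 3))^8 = (2 11 4 3 12 8 10) = [0, 1, 11, 12, 3, 5, 6, 7, 10, 9, 2, 4, 8]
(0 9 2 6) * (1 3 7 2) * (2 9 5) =(0 5 2 6)(1 3 7 9) =[5, 3, 6, 7, 4, 2, 0, 9, 8, 1]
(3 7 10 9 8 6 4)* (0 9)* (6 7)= (0 9 8 7 10)(3 6 4)= [9, 1, 2, 6, 3, 5, 4, 10, 7, 8, 0]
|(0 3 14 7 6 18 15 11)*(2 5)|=8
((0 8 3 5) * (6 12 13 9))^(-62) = (0 3)(5 8)(6 13)(9 12) = [3, 1, 2, 0, 4, 8, 13, 7, 5, 12, 10, 11, 9, 6]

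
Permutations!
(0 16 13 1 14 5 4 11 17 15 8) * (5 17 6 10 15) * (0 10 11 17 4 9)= (0 16 13 1 14 4 17 5 9)(6 11)(8 10 15)= [16, 14, 2, 3, 17, 9, 11, 7, 10, 0, 15, 6, 12, 1, 4, 8, 13, 5]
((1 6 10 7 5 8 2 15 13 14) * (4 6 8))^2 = (1 2 13)(4 10 5 6 7)(8 15 14) = [0, 2, 13, 3, 10, 6, 7, 4, 15, 9, 5, 11, 12, 1, 8, 14]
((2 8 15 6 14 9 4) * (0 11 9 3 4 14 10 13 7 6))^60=[2, 1, 14, 11, 9, 5, 6, 7, 3, 15, 10, 8, 12, 13, 0, 4]=(0 2 14)(3 11 8)(4 9 15)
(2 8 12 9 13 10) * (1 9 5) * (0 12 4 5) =[12, 9, 8, 3, 5, 1, 6, 7, 4, 13, 2, 11, 0, 10] =(0 12)(1 9 13 10 2 8 4 5)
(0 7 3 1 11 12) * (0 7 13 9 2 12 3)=(0 13 9 2 12 7)(1 11 3)=[13, 11, 12, 1, 4, 5, 6, 0, 8, 2, 10, 3, 7, 9]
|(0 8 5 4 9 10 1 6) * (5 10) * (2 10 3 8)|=30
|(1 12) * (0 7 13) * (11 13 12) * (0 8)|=7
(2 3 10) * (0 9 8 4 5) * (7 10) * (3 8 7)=[9, 1, 8, 3, 5, 0, 6, 10, 4, 7, 2]=(0 9 7 10 2 8 4 5)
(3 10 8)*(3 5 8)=(3 10)(5 8)=[0, 1, 2, 10, 4, 8, 6, 7, 5, 9, 3]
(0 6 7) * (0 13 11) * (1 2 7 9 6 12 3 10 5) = [12, 2, 7, 10, 4, 1, 9, 13, 8, 6, 5, 0, 3, 11] = (0 12 3 10 5 1 2 7 13 11)(6 9)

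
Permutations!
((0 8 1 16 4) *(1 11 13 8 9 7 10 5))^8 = (16)(8 13 11) = [0, 1, 2, 3, 4, 5, 6, 7, 13, 9, 10, 8, 12, 11, 14, 15, 16]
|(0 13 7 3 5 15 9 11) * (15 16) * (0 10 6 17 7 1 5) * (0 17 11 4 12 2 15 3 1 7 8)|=|(0 13 7 1 5 16 3 17 8)(2 15 9 4 12)(6 11 10)|=45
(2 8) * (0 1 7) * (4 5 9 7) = (0 1 4 5 9 7)(2 8) = [1, 4, 8, 3, 5, 9, 6, 0, 2, 7]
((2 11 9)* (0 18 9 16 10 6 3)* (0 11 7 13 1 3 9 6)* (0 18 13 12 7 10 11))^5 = (18)(0 13 1 3)(7 12)(11 16) = [13, 3, 2, 0, 4, 5, 6, 12, 8, 9, 10, 16, 7, 1, 14, 15, 11, 17, 18]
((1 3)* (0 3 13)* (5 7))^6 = (0 1)(3 13) = [1, 0, 2, 13, 4, 5, 6, 7, 8, 9, 10, 11, 12, 3]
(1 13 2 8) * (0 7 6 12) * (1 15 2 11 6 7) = (0 1 13 11 6 12)(2 8 15) = [1, 13, 8, 3, 4, 5, 12, 7, 15, 9, 10, 6, 0, 11, 14, 2]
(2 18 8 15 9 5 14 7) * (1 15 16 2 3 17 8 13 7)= (1 15 9 5 14)(2 18 13 7 3 17 8 16)= [0, 15, 18, 17, 4, 14, 6, 3, 16, 5, 10, 11, 12, 7, 1, 9, 2, 8, 13]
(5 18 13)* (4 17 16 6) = (4 17 16 6)(5 18 13) = [0, 1, 2, 3, 17, 18, 4, 7, 8, 9, 10, 11, 12, 5, 14, 15, 6, 16, 13]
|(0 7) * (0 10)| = |(0 7 10)| = 3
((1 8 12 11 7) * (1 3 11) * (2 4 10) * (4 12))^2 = (1 4 2)(3 7 11)(8 10 12) = [0, 4, 1, 7, 2, 5, 6, 11, 10, 9, 12, 3, 8]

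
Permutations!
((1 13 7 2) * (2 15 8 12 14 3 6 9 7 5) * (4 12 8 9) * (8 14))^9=[0, 13, 1, 12, 14, 2, 8, 7, 6, 9, 10, 11, 3, 5, 4, 15]=(15)(1 13 5 2)(3 12)(4 14)(6 8)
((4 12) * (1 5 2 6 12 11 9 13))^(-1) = (1 13 9 11 4 12 6 2 5) = [0, 13, 5, 3, 12, 1, 2, 7, 8, 11, 10, 4, 6, 9]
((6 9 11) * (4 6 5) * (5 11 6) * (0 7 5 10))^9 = (11)(0 10 4 5 7)(6 9) = [10, 1, 2, 3, 5, 7, 9, 0, 8, 6, 4, 11]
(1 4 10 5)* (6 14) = (1 4 10 5)(6 14) = [0, 4, 2, 3, 10, 1, 14, 7, 8, 9, 5, 11, 12, 13, 6]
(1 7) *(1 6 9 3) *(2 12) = (1 7 6 9 3)(2 12) = [0, 7, 12, 1, 4, 5, 9, 6, 8, 3, 10, 11, 2]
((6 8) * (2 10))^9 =(2 10)(6 8) =[0, 1, 10, 3, 4, 5, 8, 7, 6, 9, 2]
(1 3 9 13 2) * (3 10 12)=(1 10 12 3 9 13 2)=[0, 10, 1, 9, 4, 5, 6, 7, 8, 13, 12, 11, 3, 2]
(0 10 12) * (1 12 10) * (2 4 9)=[1, 12, 4, 3, 9, 5, 6, 7, 8, 2, 10, 11, 0]=(0 1 12)(2 4 9)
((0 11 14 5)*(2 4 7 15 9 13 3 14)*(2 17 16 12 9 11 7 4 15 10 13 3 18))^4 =(0 18 17 3 7 2 16 14 10 15 12 5 13 11 9) =[18, 1, 16, 7, 4, 13, 6, 2, 8, 0, 15, 9, 5, 11, 10, 12, 14, 3, 17]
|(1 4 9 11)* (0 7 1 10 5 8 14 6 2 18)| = |(0 7 1 4 9 11 10 5 8 14 6 2 18)| = 13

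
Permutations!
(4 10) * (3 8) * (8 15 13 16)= [0, 1, 2, 15, 10, 5, 6, 7, 3, 9, 4, 11, 12, 16, 14, 13, 8]= (3 15 13 16 8)(4 10)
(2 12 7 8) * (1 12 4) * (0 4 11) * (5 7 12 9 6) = (12)(0 4 1 9 6 5 7 8 2 11) = [4, 9, 11, 3, 1, 7, 5, 8, 2, 6, 10, 0, 12]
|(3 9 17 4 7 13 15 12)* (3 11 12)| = 14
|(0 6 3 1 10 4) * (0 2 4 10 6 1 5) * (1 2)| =|(10)(0 2 4 1 6 3 5)| =7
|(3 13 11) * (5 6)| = 6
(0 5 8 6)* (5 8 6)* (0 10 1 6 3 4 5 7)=[8, 6, 2, 4, 5, 3, 10, 0, 7, 9, 1]=(0 8 7)(1 6 10)(3 4 5)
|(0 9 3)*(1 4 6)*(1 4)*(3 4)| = |(0 9 4 6 3)| = 5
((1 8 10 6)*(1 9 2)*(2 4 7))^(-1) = (1 2 7 4 9 6 10 8) = [0, 2, 7, 3, 9, 5, 10, 4, 1, 6, 8]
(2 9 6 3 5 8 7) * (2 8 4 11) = (2 9 6 3 5 4 11)(7 8) = [0, 1, 9, 5, 11, 4, 3, 8, 7, 6, 10, 2]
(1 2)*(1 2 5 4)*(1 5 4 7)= (1 4 5 7)= [0, 4, 2, 3, 5, 7, 6, 1]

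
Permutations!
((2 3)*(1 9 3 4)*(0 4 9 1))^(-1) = (0 4)(2 3 9) = [4, 1, 3, 9, 0, 5, 6, 7, 8, 2]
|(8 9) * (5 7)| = |(5 7)(8 9)| = 2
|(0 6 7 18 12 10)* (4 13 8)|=|(0 6 7 18 12 10)(4 13 8)|=6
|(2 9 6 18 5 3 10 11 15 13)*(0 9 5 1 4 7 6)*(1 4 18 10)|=|(0 9)(1 18 4 7 6 10 11 15 13 2 5 3)|=12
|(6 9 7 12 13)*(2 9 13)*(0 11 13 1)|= 20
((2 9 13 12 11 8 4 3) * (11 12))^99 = (2 9 13 11 8 4 3) = [0, 1, 9, 2, 3, 5, 6, 7, 4, 13, 10, 8, 12, 11]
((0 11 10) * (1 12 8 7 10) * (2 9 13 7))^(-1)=(0 10 7 13 9 2 8 12 1 11)=[10, 11, 8, 3, 4, 5, 6, 13, 12, 2, 7, 0, 1, 9]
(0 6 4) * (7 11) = [6, 1, 2, 3, 0, 5, 4, 11, 8, 9, 10, 7] = (0 6 4)(7 11)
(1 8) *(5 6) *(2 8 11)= [0, 11, 8, 3, 4, 6, 5, 7, 1, 9, 10, 2]= (1 11 2 8)(5 6)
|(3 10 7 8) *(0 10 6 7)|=4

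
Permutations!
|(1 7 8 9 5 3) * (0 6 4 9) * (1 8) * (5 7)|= |(0 6 4 9 7 1 5 3 8)|= 9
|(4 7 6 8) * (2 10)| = 4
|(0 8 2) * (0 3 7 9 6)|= 7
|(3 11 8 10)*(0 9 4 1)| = 4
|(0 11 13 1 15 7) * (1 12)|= 7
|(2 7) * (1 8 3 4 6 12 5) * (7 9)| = 21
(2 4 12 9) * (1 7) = (1 7)(2 4 12 9) = [0, 7, 4, 3, 12, 5, 6, 1, 8, 2, 10, 11, 9]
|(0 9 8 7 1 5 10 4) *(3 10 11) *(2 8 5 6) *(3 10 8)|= 6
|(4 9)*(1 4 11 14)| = |(1 4 9 11 14)| = 5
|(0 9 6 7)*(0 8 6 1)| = 3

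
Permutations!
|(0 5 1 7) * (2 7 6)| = |(0 5 1 6 2 7)| = 6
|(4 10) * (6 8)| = 2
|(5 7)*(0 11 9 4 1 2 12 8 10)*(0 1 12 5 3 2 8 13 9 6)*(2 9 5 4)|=24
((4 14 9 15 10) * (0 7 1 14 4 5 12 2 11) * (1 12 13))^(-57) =(0 2 7 11 12)(1 13 5 10 15 9 14) =[2, 13, 7, 3, 4, 10, 6, 11, 8, 14, 15, 12, 0, 5, 1, 9]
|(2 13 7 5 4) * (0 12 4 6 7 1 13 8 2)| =6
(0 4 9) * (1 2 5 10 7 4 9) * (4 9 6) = [6, 2, 5, 3, 1, 10, 4, 9, 8, 0, 7] = (0 6 4 1 2 5 10 7 9)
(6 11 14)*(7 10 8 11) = (6 7 10 8 11 14) = [0, 1, 2, 3, 4, 5, 7, 10, 11, 9, 8, 14, 12, 13, 6]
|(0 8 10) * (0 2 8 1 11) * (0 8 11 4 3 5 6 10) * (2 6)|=8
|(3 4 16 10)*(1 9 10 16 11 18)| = |(1 9 10 3 4 11 18)| = 7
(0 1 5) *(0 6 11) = (0 1 5 6 11) = [1, 5, 2, 3, 4, 6, 11, 7, 8, 9, 10, 0]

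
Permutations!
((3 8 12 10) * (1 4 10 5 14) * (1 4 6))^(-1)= (1 6)(3 10 4 14 5 12 8)= [0, 6, 2, 10, 14, 12, 1, 7, 3, 9, 4, 11, 8, 13, 5]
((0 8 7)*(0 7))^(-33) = (0 8) = [8, 1, 2, 3, 4, 5, 6, 7, 0]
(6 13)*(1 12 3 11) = (1 12 3 11)(6 13) = [0, 12, 2, 11, 4, 5, 13, 7, 8, 9, 10, 1, 3, 6]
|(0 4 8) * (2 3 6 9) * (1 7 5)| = |(0 4 8)(1 7 5)(2 3 6 9)| = 12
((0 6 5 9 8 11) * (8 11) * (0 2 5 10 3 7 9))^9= (11)= [0, 1, 2, 3, 4, 5, 6, 7, 8, 9, 10, 11]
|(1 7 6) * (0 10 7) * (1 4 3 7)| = |(0 10 1)(3 7 6 4)| = 12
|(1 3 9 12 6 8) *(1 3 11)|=|(1 11)(3 9 12 6 8)|=10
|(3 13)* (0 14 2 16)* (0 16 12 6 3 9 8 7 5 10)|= 12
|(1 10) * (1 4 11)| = 4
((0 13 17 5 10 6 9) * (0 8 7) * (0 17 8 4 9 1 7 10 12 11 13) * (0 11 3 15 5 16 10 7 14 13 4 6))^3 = (0 9 14 7 10 4 1 8 16 11 6 13 17)(3 12 5 15) = [9, 8, 2, 12, 1, 15, 13, 10, 16, 14, 4, 6, 5, 17, 7, 3, 11, 0]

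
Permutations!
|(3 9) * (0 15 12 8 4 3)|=|(0 15 12 8 4 3 9)|=7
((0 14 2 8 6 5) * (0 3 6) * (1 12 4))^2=(0 2)(1 4 12)(3 5 6)(8 14)=[2, 4, 0, 5, 12, 6, 3, 7, 14, 9, 10, 11, 1, 13, 8]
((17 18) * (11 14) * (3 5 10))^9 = (11 14)(17 18) = [0, 1, 2, 3, 4, 5, 6, 7, 8, 9, 10, 14, 12, 13, 11, 15, 16, 18, 17]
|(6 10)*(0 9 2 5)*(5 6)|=6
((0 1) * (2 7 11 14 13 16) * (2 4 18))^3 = (0 1)(2 14 4 7 13 18 11 16) = [1, 0, 14, 3, 7, 5, 6, 13, 8, 9, 10, 16, 12, 18, 4, 15, 2, 17, 11]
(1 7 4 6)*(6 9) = (1 7 4 9 6) = [0, 7, 2, 3, 9, 5, 1, 4, 8, 6]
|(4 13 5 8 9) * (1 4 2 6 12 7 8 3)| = 30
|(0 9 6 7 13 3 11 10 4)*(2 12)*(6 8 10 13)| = 30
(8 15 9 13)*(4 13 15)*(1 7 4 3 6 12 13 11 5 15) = (1 7 4 11 5 15 9)(3 6 12 13 8) = [0, 7, 2, 6, 11, 15, 12, 4, 3, 1, 10, 5, 13, 8, 14, 9]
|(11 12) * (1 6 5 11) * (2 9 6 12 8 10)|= |(1 12)(2 9 6 5 11 8 10)|= 14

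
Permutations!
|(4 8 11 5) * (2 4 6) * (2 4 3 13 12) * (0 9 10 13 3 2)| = |(0 9 10 13 12)(4 8 11 5 6)| = 5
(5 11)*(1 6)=(1 6)(5 11)=[0, 6, 2, 3, 4, 11, 1, 7, 8, 9, 10, 5]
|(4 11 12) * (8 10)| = |(4 11 12)(8 10)| = 6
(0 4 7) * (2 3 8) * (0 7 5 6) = (0 4 5 6)(2 3 8) = [4, 1, 3, 8, 5, 6, 0, 7, 2]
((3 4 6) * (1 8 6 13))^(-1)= (1 13 4 3 6 8)= [0, 13, 2, 6, 3, 5, 8, 7, 1, 9, 10, 11, 12, 4]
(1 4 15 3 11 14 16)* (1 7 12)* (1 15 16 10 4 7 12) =(1 7)(3 11 14 10 4 16 12 15) =[0, 7, 2, 11, 16, 5, 6, 1, 8, 9, 4, 14, 15, 13, 10, 3, 12]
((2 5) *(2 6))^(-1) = (2 6 5) = [0, 1, 6, 3, 4, 2, 5]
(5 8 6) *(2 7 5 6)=(2 7 5 8)=[0, 1, 7, 3, 4, 8, 6, 5, 2]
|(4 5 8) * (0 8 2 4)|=|(0 8)(2 4 5)|=6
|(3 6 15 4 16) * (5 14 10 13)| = |(3 6 15 4 16)(5 14 10 13)| = 20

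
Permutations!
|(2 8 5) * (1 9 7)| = 3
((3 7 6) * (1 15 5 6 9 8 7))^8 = (1 6 15 3 5)(7 8 9) = [0, 6, 2, 5, 4, 1, 15, 8, 9, 7, 10, 11, 12, 13, 14, 3]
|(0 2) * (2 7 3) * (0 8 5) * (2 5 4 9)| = |(0 7 3 5)(2 8 4 9)| = 4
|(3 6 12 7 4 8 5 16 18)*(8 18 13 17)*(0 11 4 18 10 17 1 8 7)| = |(0 11 4 10 17 7 18 3 6 12)(1 8 5 16 13)| = 10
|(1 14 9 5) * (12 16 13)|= 12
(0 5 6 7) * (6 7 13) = [5, 1, 2, 3, 4, 7, 13, 0, 8, 9, 10, 11, 12, 6] = (0 5 7)(6 13)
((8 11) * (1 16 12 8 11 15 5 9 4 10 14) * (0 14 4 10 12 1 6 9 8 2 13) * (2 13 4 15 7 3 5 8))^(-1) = [13, 16, 5, 7, 2, 3, 14, 8, 15, 6, 9, 11, 4, 12, 0, 10, 1] = (0 13 12 4 2 5 3 7 8 15 10 9 6 14)(1 16)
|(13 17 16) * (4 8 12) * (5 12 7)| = |(4 8 7 5 12)(13 17 16)| = 15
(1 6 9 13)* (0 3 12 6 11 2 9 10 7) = [3, 11, 9, 12, 4, 5, 10, 0, 8, 13, 7, 2, 6, 1] = (0 3 12 6 10 7)(1 11 2 9 13)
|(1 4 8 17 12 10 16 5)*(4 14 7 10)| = 12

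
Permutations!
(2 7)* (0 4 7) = (0 4 7 2) = [4, 1, 0, 3, 7, 5, 6, 2]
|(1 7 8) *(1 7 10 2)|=|(1 10 2)(7 8)|=6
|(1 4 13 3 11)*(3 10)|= |(1 4 13 10 3 11)|= 6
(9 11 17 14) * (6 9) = (6 9 11 17 14) = [0, 1, 2, 3, 4, 5, 9, 7, 8, 11, 10, 17, 12, 13, 6, 15, 16, 14]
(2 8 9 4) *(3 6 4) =(2 8 9 3 6 4) =[0, 1, 8, 6, 2, 5, 4, 7, 9, 3]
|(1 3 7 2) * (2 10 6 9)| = 7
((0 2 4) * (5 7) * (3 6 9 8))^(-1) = [4, 1, 0, 8, 2, 7, 3, 5, 9, 6] = (0 4 2)(3 8 9 6)(5 7)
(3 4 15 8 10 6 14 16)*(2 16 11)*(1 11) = (1 11 2 16 3 4 15 8 10 6 14) = [0, 11, 16, 4, 15, 5, 14, 7, 10, 9, 6, 2, 12, 13, 1, 8, 3]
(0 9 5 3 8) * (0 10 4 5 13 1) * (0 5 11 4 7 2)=(0 9 13 1 5 3 8 10 7 2)(4 11)=[9, 5, 0, 8, 11, 3, 6, 2, 10, 13, 7, 4, 12, 1]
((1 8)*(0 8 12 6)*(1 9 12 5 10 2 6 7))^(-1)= (0 6 2 10 5 1 7 12 9 8)= [6, 7, 10, 3, 4, 1, 2, 12, 0, 8, 5, 11, 9]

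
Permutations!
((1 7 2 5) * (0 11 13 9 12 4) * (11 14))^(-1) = (0 4 12 9 13 11 14)(1 5 2 7) = [4, 5, 7, 3, 12, 2, 6, 1, 8, 13, 10, 14, 9, 11, 0]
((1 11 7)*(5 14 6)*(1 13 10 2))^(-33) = (14)(1 13)(2 7)(10 11) = [0, 13, 7, 3, 4, 5, 6, 2, 8, 9, 11, 10, 12, 1, 14]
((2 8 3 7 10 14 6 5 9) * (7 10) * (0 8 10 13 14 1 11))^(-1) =(0 11 1 10 2 9 5 6 14 13 3 8) =[11, 10, 9, 8, 4, 6, 14, 7, 0, 5, 2, 1, 12, 3, 13]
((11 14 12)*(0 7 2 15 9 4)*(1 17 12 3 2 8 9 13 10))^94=(0 4 9 8 7)(1 14 13 12 2)(3 10 11 15 17)=[4, 14, 1, 10, 9, 5, 6, 0, 7, 8, 11, 15, 2, 12, 13, 17, 16, 3]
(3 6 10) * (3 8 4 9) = [0, 1, 2, 6, 9, 5, 10, 7, 4, 3, 8] = (3 6 10 8 4 9)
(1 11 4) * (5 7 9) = (1 11 4)(5 7 9) = [0, 11, 2, 3, 1, 7, 6, 9, 8, 5, 10, 4]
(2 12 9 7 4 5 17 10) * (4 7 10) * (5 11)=(2 12 9 10)(4 11 5 17)=[0, 1, 12, 3, 11, 17, 6, 7, 8, 10, 2, 5, 9, 13, 14, 15, 16, 4]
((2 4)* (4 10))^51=(10)=[0, 1, 2, 3, 4, 5, 6, 7, 8, 9, 10]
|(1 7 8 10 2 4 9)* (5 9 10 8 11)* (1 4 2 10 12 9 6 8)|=|(1 7 11 5 6 8)(4 12 9)|=6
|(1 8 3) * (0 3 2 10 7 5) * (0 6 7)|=6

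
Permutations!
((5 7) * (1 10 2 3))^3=(1 3 2 10)(5 7)=[0, 3, 10, 2, 4, 7, 6, 5, 8, 9, 1]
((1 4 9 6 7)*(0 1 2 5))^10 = (0 4 6 2)(1 9 7 5) = [4, 9, 0, 3, 6, 1, 2, 5, 8, 7]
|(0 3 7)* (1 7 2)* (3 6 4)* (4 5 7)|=|(0 6 5 7)(1 4 3 2)|=4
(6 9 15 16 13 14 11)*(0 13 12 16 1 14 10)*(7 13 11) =[11, 14, 2, 3, 4, 5, 9, 13, 8, 15, 0, 6, 16, 10, 7, 1, 12] =(0 11 6 9 15 1 14 7 13 10)(12 16)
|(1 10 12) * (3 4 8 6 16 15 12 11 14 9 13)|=|(1 10 11 14 9 13 3 4 8 6 16 15 12)|=13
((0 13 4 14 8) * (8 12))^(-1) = (0 8 12 14 4 13) = [8, 1, 2, 3, 13, 5, 6, 7, 12, 9, 10, 11, 14, 0, 4]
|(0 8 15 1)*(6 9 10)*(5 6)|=|(0 8 15 1)(5 6 9 10)|=4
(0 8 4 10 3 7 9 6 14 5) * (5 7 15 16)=[8, 1, 2, 15, 10, 0, 14, 9, 4, 6, 3, 11, 12, 13, 7, 16, 5]=(0 8 4 10 3 15 16 5)(6 14 7 9)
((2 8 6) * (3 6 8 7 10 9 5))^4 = [0, 1, 5, 10, 4, 7, 9, 3, 8, 2, 6] = (2 5 7 3 10 6 9)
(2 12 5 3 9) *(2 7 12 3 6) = (2 3 9 7 12 5 6) = [0, 1, 3, 9, 4, 6, 2, 12, 8, 7, 10, 11, 5]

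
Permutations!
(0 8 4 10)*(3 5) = (0 8 4 10)(3 5) = [8, 1, 2, 5, 10, 3, 6, 7, 4, 9, 0]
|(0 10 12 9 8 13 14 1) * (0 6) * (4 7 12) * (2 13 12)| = 9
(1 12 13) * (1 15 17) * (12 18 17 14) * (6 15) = (1 18 17)(6 15 14 12 13) = [0, 18, 2, 3, 4, 5, 15, 7, 8, 9, 10, 11, 13, 6, 12, 14, 16, 1, 17]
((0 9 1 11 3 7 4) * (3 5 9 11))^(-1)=(0 4 7 3 1 9 5 11)=[4, 9, 2, 1, 7, 11, 6, 3, 8, 5, 10, 0]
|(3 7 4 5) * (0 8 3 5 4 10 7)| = |(0 8 3)(7 10)| = 6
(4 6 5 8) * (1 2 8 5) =(1 2 8 4 6) =[0, 2, 8, 3, 6, 5, 1, 7, 4]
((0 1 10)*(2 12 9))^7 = (0 1 10)(2 12 9) = [1, 10, 12, 3, 4, 5, 6, 7, 8, 2, 0, 11, 9]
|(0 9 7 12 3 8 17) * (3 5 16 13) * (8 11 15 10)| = |(0 9 7 12 5 16 13 3 11 15 10 8 17)| = 13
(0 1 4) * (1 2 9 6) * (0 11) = (0 2 9 6 1 4 11) = [2, 4, 9, 3, 11, 5, 1, 7, 8, 6, 10, 0]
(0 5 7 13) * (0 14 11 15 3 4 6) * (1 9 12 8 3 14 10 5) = (0 1 9 12 8 3 4 6)(5 7 13 10)(11 15 14) = [1, 9, 2, 4, 6, 7, 0, 13, 3, 12, 5, 15, 8, 10, 11, 14]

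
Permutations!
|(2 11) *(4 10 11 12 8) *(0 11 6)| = 8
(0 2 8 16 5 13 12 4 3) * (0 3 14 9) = (0 2 8 16 5 13 12 4 14 9) = [2, 1, 8, 3, 14, 13, 6, 7, 16, 0, 10, 11, 4, 12, 9, 15, 5]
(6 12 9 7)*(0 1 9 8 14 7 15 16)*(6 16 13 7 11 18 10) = [1, 9, 2, 3, 4, 5, 12, 16, 14, 15, 6, 18, 8, 7, 11, 13, 0, 17, 10] = (0 1 9 15 13 7 16)(6 12 8 14 11 18 10)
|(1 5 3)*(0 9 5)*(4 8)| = |(0 9 5 3 1)(4 8)| = 10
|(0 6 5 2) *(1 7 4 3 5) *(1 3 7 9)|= 10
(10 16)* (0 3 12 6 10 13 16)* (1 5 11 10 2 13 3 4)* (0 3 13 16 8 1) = [4, 5, 16, 12, 0, 11, 2, 7, 1, 9, 3, 10, 6, 8, 14, 15, 13] = (0 4)(1 5 11 10 3 12 6 2 16 13 8)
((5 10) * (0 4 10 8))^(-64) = (0 4 10 5 8) = [4, 1, 2, 3, 10, 8, 6, 7, 0, 9, 5]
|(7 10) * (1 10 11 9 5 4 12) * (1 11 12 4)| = |(1 10 7 12 11 9 5)| = 7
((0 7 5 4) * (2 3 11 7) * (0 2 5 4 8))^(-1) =(0 8 5)(2 4 7 11 3) =[8, 1, 4, 2, 7, 0, 6, 11, 5, 9, 10, 3]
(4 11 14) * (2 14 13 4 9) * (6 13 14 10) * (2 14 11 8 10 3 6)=(2 3 6 13 4 8 10)(9 14)=[0, 1, 3, 6, 8, 5, 13, 7, 10, 14, 2, 11, 12, 4, 9]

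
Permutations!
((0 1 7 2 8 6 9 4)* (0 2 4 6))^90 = (9) = [0, 1, 2, 3, 4, 5, 6, 7, 8, 9]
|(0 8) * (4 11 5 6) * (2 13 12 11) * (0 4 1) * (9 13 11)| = |(0 8 4 2 11 5 6 1)(9 13 12)| = 24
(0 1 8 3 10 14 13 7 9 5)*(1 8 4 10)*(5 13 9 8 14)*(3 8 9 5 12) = (0 14 5)(1 4 10 12 3)(7 9 13) = [14, 4, 2, 1, 10, 0, 6, 9, 8, 13, 12, 11, 3, 7, 5]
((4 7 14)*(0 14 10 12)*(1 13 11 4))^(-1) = (0 12 10 7 4 11 13 1 14) = [12, 14, 2, 3, 11, 5, 6, 4, 8, 9, 7, 13, 10, 1, 0]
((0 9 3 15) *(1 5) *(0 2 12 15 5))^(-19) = (0 9 3 5 1)(2 15 12) = [9, 0, 15, 5, 4, 1, 6, 7, 8, 3, 10, 11, 2, 13, 14, 12]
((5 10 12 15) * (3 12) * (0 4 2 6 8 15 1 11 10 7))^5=(0 15 2 7 8 4 5 6)=[15, 1, 7, 3, 5, 6, 0, 8, 4, 9, 10, 11, 12, 13, 14, 2]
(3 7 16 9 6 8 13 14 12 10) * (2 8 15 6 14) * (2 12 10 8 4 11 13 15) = (2 4 11 13 12 8 15 6)(3 7 16 9 14 10) = [0, 1, 4, 7, 11, 5, 2, 16, 15, 14, 3, 13, 8, 12, 10, 6, 9]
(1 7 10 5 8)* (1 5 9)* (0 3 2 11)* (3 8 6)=(0 8 5 6 3 2 11)(1 7 10 9)=[8, 7, 11, 2, 4, 6, 3, 10, 5, 1, 9, 0]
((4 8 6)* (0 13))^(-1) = (0 13)(4 6 8) = [13, 1, 2, 3, 6, 5, 8, 7, 4, 9, 10, 11, 12, 0]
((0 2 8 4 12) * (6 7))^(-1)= (0 12 4 8 2)(6 7)= [12, 1, 0, 3, 8, 5, 7, 6, 2, 9, 10, 11, 4]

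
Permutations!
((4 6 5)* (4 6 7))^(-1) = (4 7)(5 6) = [0, 1, 2, 3, 7, 6, 5, 4]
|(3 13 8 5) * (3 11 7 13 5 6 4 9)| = 9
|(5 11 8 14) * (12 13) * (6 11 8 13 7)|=|(5 8 14)(6 11 13 12 7)|=15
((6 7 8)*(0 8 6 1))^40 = (0 8 1) = [8, 0, 2, 3, 4, 5, 6, 7, 1]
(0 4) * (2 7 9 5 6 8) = (0 4)(2 7 9 5 6 8) = [4, 1, 7, 3, 0, 6, 8, 9, 2, 5]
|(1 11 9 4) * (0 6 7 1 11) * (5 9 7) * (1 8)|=|(0 6 5 9 4 11 7 8 1)|=9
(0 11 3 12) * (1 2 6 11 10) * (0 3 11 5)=[10, 2, 6, 12, 4, 0, 5, 7, 8, 9, 1, 11, 3]=(0 10 1 2 6 5)(3 12)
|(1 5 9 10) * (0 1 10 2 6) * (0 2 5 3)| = |(10)(0 1 3)(2 6)(5 9)| = 6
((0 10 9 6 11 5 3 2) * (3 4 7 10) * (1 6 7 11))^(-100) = (0 2 3)(4 5 11)(7 9 10) = [2, 1, 3, 0, 5, 11, 6, 9, 8, 10, 7, 4]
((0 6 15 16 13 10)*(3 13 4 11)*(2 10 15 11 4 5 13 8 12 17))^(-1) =(0 10 2 17 12 8 3 11 6)(5 16 15 13) =[10, 1, 17, 11, 4, 16, 0, 7, 3, 9, 2, 6, 8, 5, 14, 13, 15, 12]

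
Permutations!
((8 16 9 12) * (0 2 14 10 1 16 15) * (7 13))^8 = (0 8 9 1 14)(2 15 12 16 10) = [8, 14, 15, 3, 4, 5, 6, 7, 9, 1, 2, 11, 16, 13, 0, 12, 10]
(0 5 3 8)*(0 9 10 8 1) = (0 5 3 1)(8 9 10) = [5, 0, 2, 1, 4, 3, 6, 7, 9, 10, 8]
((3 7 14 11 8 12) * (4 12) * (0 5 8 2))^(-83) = (0 14 12 5 11 3 8 2 7 4) = [14, 1, 7, 8, 0, 11, 6, 4, 2, 9, 10, 3, 5, 13, 12]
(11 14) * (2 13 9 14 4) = (2 13 9 14 11 4) = [0, 1, 13, 3, 2, 5, 6, 7, 8, 14, 10, 4, 12, 9, 11]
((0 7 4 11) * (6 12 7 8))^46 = (0 7 8 4 6 11 12) = [7, 1, 2, 3, 6, 5, 11, 8, 4, 9, 10, 12, 0]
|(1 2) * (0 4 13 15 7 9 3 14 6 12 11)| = 22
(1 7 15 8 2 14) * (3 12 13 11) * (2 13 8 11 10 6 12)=[0, 7, 14, 2, 4, 5, 12, 15, 13, 9, 6, 3, 8, 10, 1, 11]=(1 7 15 11 3 2 14)(6 12 8 13 10)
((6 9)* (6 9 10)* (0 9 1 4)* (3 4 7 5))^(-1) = (0 4 3 5 7 1 9)(6 10) = [4, 9, 2, 5, 3, 7, 10, 1, 8, 0, 6]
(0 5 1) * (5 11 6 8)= (0 11 6 8 5 1)= [11, 0, 2, 3, 4, 1, 8, 7, 5, 9, 10, 6]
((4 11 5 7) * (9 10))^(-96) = (11) = [0, 1, 2, 3, 4, 5, 6, 7, 8, 9, 10, 11]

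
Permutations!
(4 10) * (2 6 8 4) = [0, 1, 6, 3, 10, 5, 8, 7, 4, 9, 2] = (2 6 8 4 10)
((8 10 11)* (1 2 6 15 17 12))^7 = [0, 2, 6, 3, 4, 5, 15, 7, 10, 9, 11, 8, 1, 13, 14, 17, 16, 12] = (1 2 6 15 17 12)(8 10 11)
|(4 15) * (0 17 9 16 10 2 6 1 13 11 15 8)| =13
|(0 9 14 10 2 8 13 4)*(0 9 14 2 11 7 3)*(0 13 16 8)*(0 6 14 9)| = 22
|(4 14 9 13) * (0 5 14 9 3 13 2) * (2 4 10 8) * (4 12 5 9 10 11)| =12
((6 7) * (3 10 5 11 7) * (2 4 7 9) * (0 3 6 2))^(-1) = [9, 1, 7, 0, 2, 10, 6, 4, 8, 11, 3, 5] = (0 9 11 5 10 3)(2 7 4)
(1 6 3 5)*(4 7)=[0, 6, 2, 5, 7, 1, 3, 4]=(1 6 3 5)(4 7)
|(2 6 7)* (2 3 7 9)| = 6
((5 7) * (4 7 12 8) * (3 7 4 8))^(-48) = (12) = [0, 1, 2, 3, 4, 5, 6, 7, 8, 9, 10, 11, 12]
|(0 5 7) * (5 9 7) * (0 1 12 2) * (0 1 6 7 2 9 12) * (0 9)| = 6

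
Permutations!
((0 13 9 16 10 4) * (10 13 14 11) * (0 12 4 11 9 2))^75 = (0 16)(2 9)(4 12)(10 11)(13 14) = [16, 1, 9, 3, 12, 5, 6, 7, 8, 2, 11, 10, 4, 14, 13, 15, 0]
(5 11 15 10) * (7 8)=(5 11 15 10)(7 8)=[0, 1, 2, 3, 4, 11, 6, 8, 7, 9, 5, 15, 12, 13, 14, 10]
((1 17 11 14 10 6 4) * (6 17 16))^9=[0, 16, 2, 3, 1, 5, 4, 7, 8, 9, 17, 14, 12, 13, 10, 15, 6, 11]=(1 16 6 4)(10 17 11 14)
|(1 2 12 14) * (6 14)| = |(1 2 12 6 14)| = 5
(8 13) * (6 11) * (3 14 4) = (3 14 4)(6 11)(8 13) = [0, 1, 2, 14, 3, 5, 11, 7, 13, 9, 10, 6, 12, 8, 4]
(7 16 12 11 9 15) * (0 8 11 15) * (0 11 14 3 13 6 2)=(0 8 14 3 13 6 2)(7 16 12 15)(9 11)=[8, 1, 0, 13, 4, 5, 2, 16, 14, 11, 10, 9, 15, 6, 3, 7, 12]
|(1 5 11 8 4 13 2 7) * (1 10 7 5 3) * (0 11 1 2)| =20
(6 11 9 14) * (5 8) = [0, 1, 2, 3, 4, 8, 11, 7, 5, 14, 10, 9, 12, 13, 6] = (5 8)(6 11 9 14)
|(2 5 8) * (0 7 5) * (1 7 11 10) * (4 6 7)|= |(0 11 10 1 4 6 7 5 8 2)|= 10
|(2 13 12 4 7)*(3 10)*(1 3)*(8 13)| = 6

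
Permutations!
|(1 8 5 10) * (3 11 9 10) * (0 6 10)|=9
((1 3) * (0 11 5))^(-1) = [5, 3, 2, 1, 4, 11, 6, 7, 8, 9, 10, 0] = (0 5 11)(1 3)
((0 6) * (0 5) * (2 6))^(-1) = [5, 1, 0, 3, 4, 6, 2] = (0 5 6 2)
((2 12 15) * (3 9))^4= (2 12 15)= [0, 1, 12, 3, 4, 5, 6, 7, 8, 9, 10, 11, 15, 13, 14, 2]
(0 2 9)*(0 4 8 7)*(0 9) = (0 2)(4 8 7 9) = [2, 1, 0, 3, 8, 5, 6, 9, 7, 4]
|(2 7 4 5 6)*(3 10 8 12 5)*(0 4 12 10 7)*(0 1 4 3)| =|(0 3 7 12 5 6 2 1 4)(8 10)| =18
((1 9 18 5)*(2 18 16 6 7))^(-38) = (1 16 7 18)(2 5 9 6) = [0, 16, 5, 3, 4, 9, 2, 18, 8, 6, 10, 11, 12, 13, 14, 15, 7, 17, 1]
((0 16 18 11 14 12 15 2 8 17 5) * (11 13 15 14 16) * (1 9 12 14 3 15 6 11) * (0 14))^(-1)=[14, 0, 15, 12, 4, 17, 13, 7, 2, 1, 10, 6, 9, 18, 5, 3, 11, 8, 16]=(0 14 5 17 8 2 15 3 12 9 1)(6 13 18 16 11)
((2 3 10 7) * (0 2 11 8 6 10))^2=[3, 1, 0, 2, 4, 5, 7, 8, 10, 9, 11, 6]=(0 3 2)(6 7 8 10 11)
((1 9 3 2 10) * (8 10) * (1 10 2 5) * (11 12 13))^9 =(13)(1 9 3 5)(2 8) =[0, 9, 8, 5, 4, 1, 6, 7, 2, 3, 10, 11, 12, 13]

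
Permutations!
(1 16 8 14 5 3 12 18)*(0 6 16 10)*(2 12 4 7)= (0 6 16 8 14 5 3 4 7 2 12 18 1 10)= [6, 10, 12, 4, 7, 3, 16, 2, 14, 9, 0, 11, 18, 13, 5, 15, 8, 17, 1]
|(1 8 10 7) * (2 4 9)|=12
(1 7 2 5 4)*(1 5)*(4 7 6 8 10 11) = (1 6 8 10 11 4 5 7 2) = [0, 6, 1, 3, 5, 7, 8, 2, 10, 9, 11, 4]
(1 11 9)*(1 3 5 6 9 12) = (1 11 12)(3 5 6 9) = [0, 11, 2, 5, 4, 6, 9, 7, 8, 3, 10, 12, 1]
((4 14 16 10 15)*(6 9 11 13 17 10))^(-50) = (17) = [0, 1, 2, 3, 4, 5, 6, 7, 8, 9, 10, 11, 12, 13, 14, 15, 16, 17]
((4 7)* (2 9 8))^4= (2 9 8)= [0, 1, 9, 3, 4, 5, 6, 7, 2, 8]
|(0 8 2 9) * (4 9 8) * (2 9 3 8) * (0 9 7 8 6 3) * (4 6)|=4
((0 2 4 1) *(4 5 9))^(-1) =(0 1 4 9 5 2) =[1, 4, 0, 3, 9, 2, 6, 7, 8, 5]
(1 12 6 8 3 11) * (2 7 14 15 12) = (1 2 7 14 15 12 6 8 3 11) = [0, 2, 7, 11, 4, 5, 8, 14, 3, 9, 10, 1, 6, 13, 15, 12]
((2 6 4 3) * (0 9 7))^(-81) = (9)(2 3 4 6) = [0, 1, 3, 4, 6, 5, 2, 7, 8, 9]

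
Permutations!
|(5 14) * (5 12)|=|(5 14 12)|=3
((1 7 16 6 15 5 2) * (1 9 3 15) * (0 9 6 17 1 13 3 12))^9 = (1 7 16 17)(2 3)(5 13)(6 15) = [0, 7, 3, 2, 4, 13, 15, 16, 8, 9, 10, 11, 12, 5, 14, 6, 17, 1]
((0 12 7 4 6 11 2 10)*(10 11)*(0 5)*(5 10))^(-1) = (0 5 6 4 7 12)(2 11) = [5, 1, 11, 3, 7, 6, 4, 12, 8, 9, 10, 2, 0]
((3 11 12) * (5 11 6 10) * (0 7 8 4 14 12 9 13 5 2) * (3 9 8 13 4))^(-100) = (14) = [0, 1, 2, 3, 4, 5, 6, 7, 8, 9, 10, 11, 12, 13, 14]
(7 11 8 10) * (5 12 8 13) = (5 12 8 10 7 11 13) = [0, 1, 2, 3, 4, 12, 6, 11, 10, 9, 7, 13, 8, 5]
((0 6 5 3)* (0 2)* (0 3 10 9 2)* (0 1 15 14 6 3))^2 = (0 1 14 5 9)(2 3 15 6 10) = [1, 14, 3, 15, 4, 9, 10, 7, 8, 0, 2, 11, 12, 13, 5, 6]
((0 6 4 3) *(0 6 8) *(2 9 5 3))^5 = [8, 1, 4, 5, 6, 9, 3, 7, 0, 2] = (0 8)(2 4 6 3 5 9)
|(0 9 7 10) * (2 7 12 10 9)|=6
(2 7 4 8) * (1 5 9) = (1 5 9)(2 7 4 8) = [0, 5, 7, 3, 8, 9, 6, 4, 2, 1]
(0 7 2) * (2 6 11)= [7, 1, 0, 3, 4, 5, 11, 6, 8, 9, 10, 2]= (0 7 6 11 2)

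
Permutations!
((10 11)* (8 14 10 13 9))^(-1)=(8 9 13 11 10 14)=[0, 1, 2, 3, 4, 5, 6, 7, 9, 13, 14, 10, 12, 11, 8]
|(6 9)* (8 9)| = |(6 8 9)| = 3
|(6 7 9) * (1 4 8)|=|(1 4 8)(6 7 9)|=3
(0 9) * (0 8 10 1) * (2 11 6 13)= [9, 0, 11, 3, 4, 5, 13, 7, 10, 8, 1, 6, 12, 2]= (0 9 8 10 1)(2 11 6 13)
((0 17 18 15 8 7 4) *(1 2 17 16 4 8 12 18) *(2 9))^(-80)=(0 16 4)(12 18 15)=[16, 1, 2, 3, 0, 5, 6, 7, 8, 9, 10, 11, 18, 13, 14, 12, 4, 17, 15]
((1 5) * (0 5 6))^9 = (0 5 1 6) = [5, 6, 2, 3, 4, 1, 0]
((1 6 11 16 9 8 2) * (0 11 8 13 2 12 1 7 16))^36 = (2 7 16 9 13) = [0, 1, 7, 3, 4, 5, 6, 16, 8, 13, 10, 11, 12, 2, 14, 15, 9]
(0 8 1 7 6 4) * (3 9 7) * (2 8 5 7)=(0 5 7 6 4)(1 3 9 2 8)=[5, 3, 8, 9, 0, 7, 4, 6, 1, 2]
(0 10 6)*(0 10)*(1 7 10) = (1 7 10 6) = [0, 7, 2, 3, 4, 5, 1, 10, 8, 9, 6]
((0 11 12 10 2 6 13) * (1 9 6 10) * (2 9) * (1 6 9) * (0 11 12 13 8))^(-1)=(0 8 6 12)(1 10 2)(11 13)=[8, 10, 1, 3, 4, 5, 12, 7, 6, 9, 2, 13, 0, 11]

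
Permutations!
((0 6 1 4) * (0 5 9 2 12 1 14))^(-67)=(0 14 6)(1 12 2 9 5 4)=[14, 12, 9, 3, 1, 4, 0, 7, 8, 5, 10, 11, 2, 13, 6]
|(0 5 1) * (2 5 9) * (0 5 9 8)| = 2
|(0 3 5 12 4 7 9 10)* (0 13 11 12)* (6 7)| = 24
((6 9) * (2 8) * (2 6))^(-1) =(2 9 6 8) =[0, 1, 9, 3, 4, 5, 8, 7, 2, 6]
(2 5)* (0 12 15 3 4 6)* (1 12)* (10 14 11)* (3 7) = (0 1 12 15 7 3 4 6)(2 5)(10 14 11) = [1, 12, 5, 4, 6, 2, 0, 3, 8, 9, 14, 10, 15, 13, 11, 7]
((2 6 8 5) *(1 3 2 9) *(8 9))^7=(1 2 9 3 6)(5 8)=[0, 2, 9, 6, 4, 8, 1, 7, 5, 3]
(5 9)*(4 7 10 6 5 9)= [0, 1, 2, 3, 7, 4, 5, 10, 8, 9, 6]= (4 7 10 6 5)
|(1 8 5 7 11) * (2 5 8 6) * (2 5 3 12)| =15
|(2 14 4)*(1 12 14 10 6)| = |(1 12 14 4 2 10 6)| = 7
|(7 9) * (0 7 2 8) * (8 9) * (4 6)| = 6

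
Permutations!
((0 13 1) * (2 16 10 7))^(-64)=[1, 13, 2, 3, 4, 5, 6, 7, 8, 9, 10, 11, 12, 0, 14, 15, 16]=(16)(0 1 13)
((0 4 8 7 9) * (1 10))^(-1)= (0 9 7 8 4)(1 10)= [9, 10, 2, 3, 0, 5, 6, 8, 4, 7, 1]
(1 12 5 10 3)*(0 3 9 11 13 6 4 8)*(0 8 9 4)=(0 3 1 12 5 10 4 9 11 13 6)=[3, 12, 2, 1, 9, 10, 0, 7, 8, 11, 4, 13, 5, 6]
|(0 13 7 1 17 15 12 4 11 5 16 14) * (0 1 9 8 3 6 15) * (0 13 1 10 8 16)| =17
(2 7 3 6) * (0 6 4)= (0 6 2 7 3 4)= [6, 1, 7, 4, 0, 5, 2, 3]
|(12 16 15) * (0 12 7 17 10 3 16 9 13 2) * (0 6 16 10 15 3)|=|(0 12 9 13 2 6 16 3 10)(7 17 15)|=9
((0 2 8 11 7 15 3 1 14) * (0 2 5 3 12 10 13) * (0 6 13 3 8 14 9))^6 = (0 12 5 10 8 3 11 1 7 9 15) = [12, 7, 2, 11, 4, 10, 6, 9, 3, 15, 8, 1, 5, 13, 14, 0]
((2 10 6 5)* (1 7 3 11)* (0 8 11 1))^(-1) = (0 11 8)(1 3 7)(2 5 6 10) = [11, 3, 5, 7, 4, 6, 10, 1, 0, 9, 2, 8]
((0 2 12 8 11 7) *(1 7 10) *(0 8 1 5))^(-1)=(0 5 10 11 8 7 1 12 2)=[5, 12, 0, 3, 4, 10, 6, 1, 7, 9, 11, 8, 2]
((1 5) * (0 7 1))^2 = (0 1)(5 7) = [1, 0, 2, 3, 4, 7, 6, 5]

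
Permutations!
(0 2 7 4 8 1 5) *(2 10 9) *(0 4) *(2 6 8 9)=(0 10 2 7)(1 5 4 9 6 8)=[10, 5, 7, 3, 9, 4, 8, 0, 1, 6, 2]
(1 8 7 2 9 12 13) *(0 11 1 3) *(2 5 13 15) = [11, 8, 9, 0, 4, 13, 6, 5, 7, 12, 10, 1, 15, 3, 14, 2] = (0 11 1 8 7 5 13 3)(2 9 12 15)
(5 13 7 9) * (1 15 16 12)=[0, 15, 2, 3, 4, 13, 6, 9, 8, 5, 10, 11, 1, 7, 14, 16, 12]=(1 15 16 12)(5 13 7 9)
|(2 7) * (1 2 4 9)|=5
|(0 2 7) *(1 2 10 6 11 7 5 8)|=|(0 10 6 11 7)(1 2 5 8)|=20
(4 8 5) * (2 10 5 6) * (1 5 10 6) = [0, 5, 6, 3, 8, 4, 2, 7, 1, 9, 10] = (10)(1 5 4 8)(2 6)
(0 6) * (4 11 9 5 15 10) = [6, 1, 2, 3, 11, 15, 0, 7, 8, 5, 4, 9, 12, 13, 14, 10] = (0 6)(4 11 9 5 15 10)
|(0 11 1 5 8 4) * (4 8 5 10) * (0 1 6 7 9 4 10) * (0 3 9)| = 4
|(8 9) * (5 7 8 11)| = 5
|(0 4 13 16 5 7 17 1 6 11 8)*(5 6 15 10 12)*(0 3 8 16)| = |(0 4 13)(1 15 10 12 5 7 17)(3 8)(6 11 16)| = 42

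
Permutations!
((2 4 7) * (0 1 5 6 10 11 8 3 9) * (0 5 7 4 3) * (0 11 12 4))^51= (0 6 2 4 5 7 12 9 1 10 3)(8 11)= [6, 10, 4, 0, 5, 7, 2, 12, 11, 1, 3, 8, 9]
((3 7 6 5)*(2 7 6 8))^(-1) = (2 8 7)(3 5 6) = [0, 1, 8, 5, 4, 6, 3, 2, 7]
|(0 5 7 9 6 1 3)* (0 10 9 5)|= |(1 3 10 9 6)(5 7)|= 10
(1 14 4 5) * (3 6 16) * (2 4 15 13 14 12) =(1 12 2 4 5)(3 6 16)(13 14 15) =[0, 12, 4, 6, 5, 1, 16, 7, 8, 9, 10, 11, 2, 14, 15, 13, 3]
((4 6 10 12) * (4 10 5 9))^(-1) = (4 9 5 6)(10 12) = [0, 1, 2, 3, 9, 6, 4, 7, 8, 5, 12, 11, 10]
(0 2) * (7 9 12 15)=(0 2)(7 9 12 15)=[2, 1, 0, 3, 4, 5, 6, 9, 8, 12, 10, 11, 15, 13, 14, 7]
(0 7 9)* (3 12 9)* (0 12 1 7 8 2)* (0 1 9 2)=[8, 7, 1, 9, 4, 5, 6, 3, 0, 12, 10, 11, 2]=(0 8)(1 7 3 9 12 2)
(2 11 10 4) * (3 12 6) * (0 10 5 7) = (0 10 4 2 11 5 7)(3 12 6) = [10, 1, 11, 12, 2, 7, 3, 0, 8, 9, 4, 5, 6]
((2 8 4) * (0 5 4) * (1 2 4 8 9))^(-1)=(0 8 5)(1 9 2)=[8, 9, 1, 3, 4, 0, 6, 7, 5, 2]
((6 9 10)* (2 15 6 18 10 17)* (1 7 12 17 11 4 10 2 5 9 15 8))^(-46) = [0, 12, 1, 3, 18, 11, 6, 17, 7, 4, 2, 10, 5, 13, 14, 15, 16, 9, 8] = (1 12 5 11 10 2)(4 18 8 7 17 9)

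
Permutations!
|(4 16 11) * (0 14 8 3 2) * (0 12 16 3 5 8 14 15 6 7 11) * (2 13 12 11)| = |(0 15 6 7 2 11 4 3 13 12 16)(5 8)| = 22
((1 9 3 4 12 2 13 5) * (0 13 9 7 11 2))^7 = (0 9 1 12 2 5 4 11 13 3 7) = [9, 12, 5, 7, 11, 4, 6, 0, 8, 1, 10, 13, 2, 3]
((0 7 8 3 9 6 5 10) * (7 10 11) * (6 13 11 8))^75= (0 10)(3 11 5 9 7 8 13 6)= [10, 1, 2, 11, 4, 9, 3, 8, 13, 7, 0, 5, 12, 6]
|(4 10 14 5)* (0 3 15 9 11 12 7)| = |(0 3 15 9 11 12 7)(4 10 14 5)| = 28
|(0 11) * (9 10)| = |(0 11)(9 10)| = 2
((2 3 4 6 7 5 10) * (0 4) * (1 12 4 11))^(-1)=(0 3 2 10 5 7 6 4 12 1 11)=[3, 11, 10, 2, 12, 7, 4, 6, 8, 9, 5, 0, 1]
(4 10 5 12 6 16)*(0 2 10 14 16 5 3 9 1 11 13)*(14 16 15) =(0 2 10 3 9 1 11 13)(4 16)(5 12 6)(14 15) =[2, 11, 10, 9, 16, 12, 5, 7, 8, 1, 3, 13, 6, 0, 15, 14, 4]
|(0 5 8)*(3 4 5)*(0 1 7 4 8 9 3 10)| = 14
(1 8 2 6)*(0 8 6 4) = (0 8 2 4)(1 6) = [8, 6, 4, 3, 0, 5, 1, 7, 2]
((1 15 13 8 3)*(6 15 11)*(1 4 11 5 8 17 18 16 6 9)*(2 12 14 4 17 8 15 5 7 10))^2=[0, 10, 14, 18, 9, 13, 15, 2, 17, 7, 12, 1, 4, 3, 11, 8, 5, 16, 6]=(1 10 12 4 9 7 2 14 11)(3 18 6 15 8 17 16 5 13)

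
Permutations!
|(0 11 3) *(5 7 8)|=3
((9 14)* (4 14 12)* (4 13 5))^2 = [0, 1, 2, 3, 9, 14, 6, 7, 8, 13, 10, 11, 5, 4, 12] = (4 9 13)(5 14 12)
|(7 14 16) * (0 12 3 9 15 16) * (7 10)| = 9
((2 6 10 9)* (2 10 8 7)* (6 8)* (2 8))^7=(7 8)(9 10)=[0, 1, 2, 3, 4, 5, 6, 8, 7, 10, 9]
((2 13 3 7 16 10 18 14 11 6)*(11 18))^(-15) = (2 13 3 7 16 10 11 6)(14 18) = [0, 1, 13, 7, 4, 5, 2, 16, 8, 9, 11, 6, 12, 3, 18, 15, 10, 17, 14]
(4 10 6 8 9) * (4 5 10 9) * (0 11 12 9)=(0 11 12 9 5 10 6 8 4)=[11, 1, 2, 3, 0, 10, 8, 7, 4, 5, 6, 12, 9]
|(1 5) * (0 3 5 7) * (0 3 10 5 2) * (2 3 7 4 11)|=7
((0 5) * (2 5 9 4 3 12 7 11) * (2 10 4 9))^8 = (0 5 2)(3 7 10)(4 12 11) = [5, 1, 0, 7, 12, 2, 6, 10, 8, 9, 3, 4, 11]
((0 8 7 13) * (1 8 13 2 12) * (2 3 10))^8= (13)(1 8 7 3 10 2 12)= [0, 8, 12, 10, 4, 5, 6, 3, 7, 9, 2, 11, 1, 13]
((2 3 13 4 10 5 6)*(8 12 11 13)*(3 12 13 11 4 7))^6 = (3 13)(7 8) = [0, 1, 2, 13, 4, 5, 6, 8, 7, 9, 10, 11, 12, 3]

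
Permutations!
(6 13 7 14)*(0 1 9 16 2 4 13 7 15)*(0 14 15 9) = (0 1)(2 4 13 9 16)(6 7 15 14) = [1, 0, 4, 3, 13, 5, 7, 15, 8, 16, 10, 11, 12, 9, 6, 14, 2]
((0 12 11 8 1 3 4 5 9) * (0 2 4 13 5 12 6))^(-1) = (0 6)(1 8 11 12 4 2 9 5 13 3) = [6, 8, 9, 1, 2, 13, 0, 7, 11, 5, 10, 12, 4, 3]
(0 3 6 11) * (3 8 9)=[8, 1, 2, 6, 4, 5, 11, 7, 9, 3, 10, 0]=(0 8 9 3 6 11)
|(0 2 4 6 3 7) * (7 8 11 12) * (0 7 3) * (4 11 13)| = |(0 2 11 12 3 8 13 4 6)| = 9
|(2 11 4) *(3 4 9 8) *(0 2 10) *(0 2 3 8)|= 7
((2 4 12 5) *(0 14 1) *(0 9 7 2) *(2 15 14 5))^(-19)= (0 5)(1 9 7 15 14)(2 12 4)= [5, 9, 12, 3, 2, 0, 6, 15, 8, 7, 10, 11, 4, 13, 1, 14]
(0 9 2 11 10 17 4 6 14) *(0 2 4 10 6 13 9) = (2 11 6 14)(4 13 9)(10 17) = [0, 1, 11, 3, 13, 5, 14, 7, 8, 4, 17, 6, 12, 9, 2, 15, 16, 10]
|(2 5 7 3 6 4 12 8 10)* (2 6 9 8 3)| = |(2 5 7)(3 9 8 10 6 4 12)| = 21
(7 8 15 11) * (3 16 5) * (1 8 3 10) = (1 8 15 11 7 3 16 5 10) = [0, 8, 2, 16, 4, 10, 6, 3, 15, 9, 1, 7, 12, 13, 14, 11, 5]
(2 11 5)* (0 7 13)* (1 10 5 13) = (0 7 1 10 5 2 11 13) = [7, 10, 11, 3, 4, 2, 6, 1, 8, 9, 5, 13, 12, 0]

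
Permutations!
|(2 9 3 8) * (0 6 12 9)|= 7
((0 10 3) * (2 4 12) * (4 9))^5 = (0 3 10)(2 9 4 12) = [3, 1, 9, 10, 12, 5, 6, 7, 8, 4, 0, 11, 2]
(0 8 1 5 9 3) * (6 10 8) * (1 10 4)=[6, 5, 2, 0, 1, 9, 4, 7, 10, 3, 8]=(0 6 4 1 5 9 3)(8 10)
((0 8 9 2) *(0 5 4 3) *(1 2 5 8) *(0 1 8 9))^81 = (0 8)(1 5)(2 4)(3 9) = [8, 5, 4, 9, 2, 1, 6, 7, 0, 3]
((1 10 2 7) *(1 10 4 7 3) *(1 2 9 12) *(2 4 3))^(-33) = (1 4 10 12 3 7 9) = [0, 4, 2, 7, 10, 5, 6, 9, 8, 1, 12, 11, 3]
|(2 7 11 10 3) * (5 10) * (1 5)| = 7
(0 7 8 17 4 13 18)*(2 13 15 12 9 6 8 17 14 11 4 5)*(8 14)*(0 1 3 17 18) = [7, 3, 13, 17, 15, 2, 14, 18, 8, 6, 10, 4, 9, 0, 11, 12, 16, 5, 1] = (0 7 18 1 3 17 5 2 13)(4 15 12 9 6 14 11)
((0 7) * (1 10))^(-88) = (10) = [0, 1, 2, 3, 4, 5, 6, 7, 8, 9, 10]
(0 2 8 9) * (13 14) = (0 2 8 9)(13 14) = [2, 1, 8, 3, 4, 5, 6, 7, 9, 0, 10, 11, 12, 14, 13]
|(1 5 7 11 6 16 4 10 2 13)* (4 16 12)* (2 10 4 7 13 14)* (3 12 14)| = |(16)(1 5 13)(2 3 12 7 11 6 14)| = 21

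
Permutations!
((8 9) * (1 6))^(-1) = (1 6)(8 9) = [0, 6, 2, 3, 4, 5, 1, 7, 9, 8]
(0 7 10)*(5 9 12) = (0 7 10)(5 9 12) = [7, 1, 2, 3, 4, 9, 6, 10, 8, 12, 0, 11, 5]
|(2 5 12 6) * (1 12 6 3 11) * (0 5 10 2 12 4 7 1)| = 6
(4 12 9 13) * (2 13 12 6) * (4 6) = (2 13 6)(9 12) = [0, 1, 13, 3, 4, 5, 2, 7, 8, 12, 10, 11, 9, 6]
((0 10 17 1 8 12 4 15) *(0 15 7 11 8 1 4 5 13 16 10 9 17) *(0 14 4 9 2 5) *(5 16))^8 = (17)(0 8 7 14 16)(2 12 11 4 10) = [8, 1, 12, 3, 10, 5, 6, 14, 7, 9, 2, 4, 11, 13, 16, 15, 0, 17]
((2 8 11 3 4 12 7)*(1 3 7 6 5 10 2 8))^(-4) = (1 6)(2 12)(3 5)(4 10)(7 11 8) = [0, 6, 12, 5, 10, 3, 1, 11, 7, 9, 4, 8, 2]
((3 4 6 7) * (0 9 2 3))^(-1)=(0 7 6 4 3 2 9)=[7, 1, 9, 2, 3, 5, 4, 6, 8, 0]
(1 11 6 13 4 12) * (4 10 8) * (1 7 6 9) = [0, 11, 2, 3, 12, 5, 13, 6, 4, 1, 8, 9, 7, 10] = (1 11 9)(4 12 7 6 13 10 8)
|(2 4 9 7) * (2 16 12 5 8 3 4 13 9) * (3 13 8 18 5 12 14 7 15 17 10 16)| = |(2 8 13 9 15 17 10 16 14 7 3 4)(5 18)| = 12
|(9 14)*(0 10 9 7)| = 5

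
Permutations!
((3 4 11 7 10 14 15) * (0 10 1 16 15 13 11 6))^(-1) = (0 6 4 3 15 16 1 7 11 13 14 10) = [6, 7, 2, 15, 3, 5, 4, 11, 8, 9, 0, 13, 12, 14, 10, 16, 1]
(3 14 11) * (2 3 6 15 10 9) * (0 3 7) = (0 3 14 11 6 15 10 9 2 7) = [3, 1, 7, 14, 4, 5, 15, 0, 8, 2, 9, 6, 12, 13, 11, 10]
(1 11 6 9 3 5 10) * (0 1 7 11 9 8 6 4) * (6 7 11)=(0 1 9 3 5 10 11 4)(6 8 7)=[1, 9, 2, 5, 0, 10, 8, 6, 7, 3, 11, 4]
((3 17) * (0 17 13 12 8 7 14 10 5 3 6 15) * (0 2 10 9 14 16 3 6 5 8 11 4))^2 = [5, 1, 8, 12, 17, 15, 2, 3, 16, 9, 7, 0, 4, 11, 14, 10, 13, 6] = (0 5 15 10 7 3 12 4 17 6 2 8 16 13 11)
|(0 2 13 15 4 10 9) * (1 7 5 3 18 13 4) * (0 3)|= 12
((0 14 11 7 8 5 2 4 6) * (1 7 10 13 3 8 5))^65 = (14) = [0, 1, 2, 3, 4, 5, 6, 7, 8, 9, 10, 11, 12, 13, 14]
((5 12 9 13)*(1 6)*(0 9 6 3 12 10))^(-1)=(0 10 5 13 9)(1 6 12 3)=[10, 6, 2, 1, 4, 13, 12, 7, 8, 0, 5, 11, 3, 9]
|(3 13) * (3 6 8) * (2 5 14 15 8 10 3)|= |(2 5 14 15 8)(3 13 6 10)|= 20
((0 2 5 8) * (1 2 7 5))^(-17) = (0 8 5 7)(1 2) = [8, 2, 1, 3, 4, 7, 6, 0, 5]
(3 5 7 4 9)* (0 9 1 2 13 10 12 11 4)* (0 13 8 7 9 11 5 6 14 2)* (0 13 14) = [11, 13, 8, 6, 1, 9, 0, 14, 7, 3, 12, 4, 5, 10, 2] = (0 11 4 1 13 10 12 5 9 3 6)(2 8 7 14)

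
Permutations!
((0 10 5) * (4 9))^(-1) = (0 5 10)(4 9) = [5, 1, 2, 3, 9, 10, 6, 7, 8, 4, 0]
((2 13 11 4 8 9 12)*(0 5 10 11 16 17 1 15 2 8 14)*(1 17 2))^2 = (17)(0 10 4)(2 16 13)(5 11 14)(8 12 9) = [10, 1, 16, 3, 0, 11, 6, 7, 12, 8, 4, 14, 9, 2, 5, 15, 13, 17]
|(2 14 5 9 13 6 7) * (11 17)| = 14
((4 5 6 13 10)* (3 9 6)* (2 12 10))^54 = (13) = [0, 1, 2, 3, 4, 5, 6, 7, 8, 9, 10, 11, 12, 13]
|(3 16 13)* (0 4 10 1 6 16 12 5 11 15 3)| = |(0 4 10 1 6 16 13)(3 12 5 11 15)| = 35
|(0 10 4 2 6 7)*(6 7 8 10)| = |(0 6 8 10 4 2 7)| = 7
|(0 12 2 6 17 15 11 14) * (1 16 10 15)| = |(0 12 2 6 17 1 16 10 15 11 14)| = 11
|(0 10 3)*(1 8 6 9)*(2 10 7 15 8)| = 10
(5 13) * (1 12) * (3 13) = (1 12)(3 13 5) = [0, 12, 2, 13, 4, 3, 6, 7, 8, 9, 10, 11, 1, 5]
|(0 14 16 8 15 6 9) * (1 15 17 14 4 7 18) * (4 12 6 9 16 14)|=|(0 12 6 16 8 17 4 7 18 1 15 9)|=12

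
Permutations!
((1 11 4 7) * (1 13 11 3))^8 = (13) = [0, 1, 2, 3, 4, 5, 6, 7, 8, 9, 10, 11, 12, 13]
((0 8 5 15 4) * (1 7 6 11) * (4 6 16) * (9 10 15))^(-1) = (0 4 16 7 1 11 6 15 10 9 5 8) = [4, 11, 2, 3, 16, 8, 15, 1, 0, 5, 9, 6, 12, 13, 14, 10, 7]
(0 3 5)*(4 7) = (0 3 5)(4 7) = [3, 1, 2, 5, 7, 0, 6, 4]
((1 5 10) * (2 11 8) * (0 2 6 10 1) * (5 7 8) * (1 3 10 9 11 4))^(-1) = (0 10 3 5 11 9 6 8 7 1 4 2) = [10, 4, 0, 5, 2, 11, 8, 1, 7, 6, 3, 9]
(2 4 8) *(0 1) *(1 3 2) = (0 3 2 4 8 1) = [3, 0, 4, 2, 8, 5, 6, 7, 1]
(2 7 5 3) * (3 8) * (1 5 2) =(1 5 8 3)(2 7) =[0, 5, 7, 1, 4, 8, 6, 2, 3]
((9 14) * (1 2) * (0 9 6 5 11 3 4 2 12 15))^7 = (0 4 14 1 5 15 3 9 2 6 12 11) = [4, 5, 6, 9, 14, 15, 12, 7, 8, 2, 10, 0, 11, 13, 1, 3]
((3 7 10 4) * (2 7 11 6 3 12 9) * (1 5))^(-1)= (1 5)(2 9 12 4 10 7)(3 6 11)= [0, 5, 9, 6, 10, 1, 11, 2, 8, 12, 7, 3, 4]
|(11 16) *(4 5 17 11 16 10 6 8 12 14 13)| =|(4 5 17 11 10 6 8 12 14 13)| =10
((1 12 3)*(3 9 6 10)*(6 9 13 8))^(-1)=(1 3 10 6 8 13 12)=[0, 3, 2, 10, 4, 5, 8, 7, 13, 9, 6, 11, 1, 12]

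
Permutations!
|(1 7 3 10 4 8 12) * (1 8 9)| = 6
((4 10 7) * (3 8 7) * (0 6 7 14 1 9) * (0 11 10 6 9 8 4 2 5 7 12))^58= (0 11 3 6)(1 8 14)(2 5 7)(4 12 9 10)= [11, 8, 5, 6, 12, 7, 0, 2, 14, 10, 4, 3, 9, 13, 1]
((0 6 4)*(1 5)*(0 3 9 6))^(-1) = (1 5)(3 4 6 9) = [0, 5, 2, 4, 6, 1, 9, 7, 8, 3]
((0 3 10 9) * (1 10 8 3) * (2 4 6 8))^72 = (10)(2 6 3 4 8) = [0, 1, 6, 4, 8, 5, 3, 7, 2, 9, 10]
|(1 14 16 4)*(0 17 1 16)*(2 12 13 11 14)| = 8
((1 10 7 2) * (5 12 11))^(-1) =(1 2 7 10)(5 11 12) =[0, 2, 7, 3, 4, 11, 6, 10, 8, 9, 1, 12, 5]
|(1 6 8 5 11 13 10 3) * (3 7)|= |(1 6 8 5 11 13 10 7 3)|= 9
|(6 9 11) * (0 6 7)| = 5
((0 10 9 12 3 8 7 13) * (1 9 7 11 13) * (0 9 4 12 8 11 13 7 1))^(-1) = (0 7 11 3 12 4 1 10)(8 9 13) = [7, 10, 2, 12, 1, 5, 6, 11, 9, 13, 0, 3, 4, 8]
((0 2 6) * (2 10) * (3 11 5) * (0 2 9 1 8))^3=(11)(0 1 10 8 9)(2 6)=[1, 10, 6, 3, 4, 5, 2, 7, 9, 0, 8, 11]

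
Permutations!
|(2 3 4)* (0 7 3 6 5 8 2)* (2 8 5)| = 4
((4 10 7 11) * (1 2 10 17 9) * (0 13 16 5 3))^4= [3, 11, 4, 5, 2, 16, 6, 9, 8, 7, 17, 1, 12, 0, 14, 15, 13, 10]= (0 3 5 16 13)(1 11)(2 4)(7 9)(10 17)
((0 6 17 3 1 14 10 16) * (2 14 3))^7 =(17)(1 3) =[0, 3, 2, 1, 4, 5, 6, 7, 8, 9, 10, 11, 12, 13, 14, 15, 16, 17]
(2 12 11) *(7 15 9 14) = [0, 1, 12, 3, 4, 5, 6, 15, 8, 14, 10, 2, 11, 13, 7, 9] = (2 12 11)(7 15 9 14)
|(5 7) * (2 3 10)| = 6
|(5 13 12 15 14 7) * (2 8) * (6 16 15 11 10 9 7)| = 28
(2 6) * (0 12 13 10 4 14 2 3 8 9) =(0 12 13 10 4 14 2 6 3 8 9) =[12, 1, 6, 8, 14, 5, 3, 7, 9, 0, 4, 11, 13, 10, 2]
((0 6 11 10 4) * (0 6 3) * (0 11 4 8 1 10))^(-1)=(0 11 3)(1 8 10)(4 6)=[11, 8, 2, 0, 6, 5, 4, 7, 10, 9, 1, 3]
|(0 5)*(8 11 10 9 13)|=|(0 5)(8 11 10 9 13)|=10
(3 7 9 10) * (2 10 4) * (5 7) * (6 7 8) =(2 10 3 5 8 6 7 9 4) =[0, 1, 10, 5, 2, 8, 7, 9, 6, 4, 3]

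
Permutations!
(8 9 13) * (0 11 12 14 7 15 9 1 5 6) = [11, 5, 2, 3, 4, 6, 0, 15, 1, 13, 10, 12, 14, 8, 7, 9] = (0 11 12 14 7 15 9 13 8 1 5 6)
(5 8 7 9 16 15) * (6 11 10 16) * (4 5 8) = (4 5)(6 11 10 16 15 8 7 9) = [0, 1, 2, 3, 5, 4, 11, 9, 7, 6, 16, 10, 12, 13, 14, 8, 15]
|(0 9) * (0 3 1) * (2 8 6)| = 12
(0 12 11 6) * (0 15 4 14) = (0 12 11 6 15 4 14) = [12, 1, 2, 3, 14, 5, 15, 7, 8, 9, 10, 6, 11, 13, 0, 4]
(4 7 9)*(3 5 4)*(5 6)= (3 6 5 4 7 9)= [0, 1, 2, 6, 7, 4, 5, 9, 8, 3]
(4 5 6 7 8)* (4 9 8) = (4 5 6 7)(8 9) = [0, 1, 2, 3, 5, 6, 7, 4, 9, 8]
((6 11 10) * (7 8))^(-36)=(11)=[0, 1, 2, 3, 4, 5, 6, 7, 8, 9, 10, 11]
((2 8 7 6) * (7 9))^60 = (9) = [0, 1, 2, 3, 4, 5, 6, 7, 8, 9]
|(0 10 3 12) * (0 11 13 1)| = 7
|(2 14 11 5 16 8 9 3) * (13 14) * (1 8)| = |(1 8 9 3 2 13 14 11 5 16)| = 10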